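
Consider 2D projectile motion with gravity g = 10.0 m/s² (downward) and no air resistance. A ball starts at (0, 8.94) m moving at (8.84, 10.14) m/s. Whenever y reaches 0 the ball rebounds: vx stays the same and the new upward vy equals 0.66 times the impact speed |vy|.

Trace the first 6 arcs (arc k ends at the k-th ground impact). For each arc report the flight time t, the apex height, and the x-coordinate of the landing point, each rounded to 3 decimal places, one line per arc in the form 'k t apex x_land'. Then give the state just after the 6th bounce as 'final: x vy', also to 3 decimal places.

Arc 1: start y=8.940, vy=10.140 → t=2.692, apex=14.081, x_land=23.799, impact vy=-16.782
  bounce: vy ← 0.66·16.782 = 11.076
Arc 2: start y=0.000, vy=11.076 → t=2.215, apex=6.134, x_land=43.381, impact vy=-11.076
  bounce: vy ← 0.66·11.076 = 7.310
Arc 3: start y=0.000, vy=7.310 → t=1.462, apex=2.672, x_land=56.305, impact vy=-7.310
  bounce: vy ← 0.66·7.310 = 4.825
Arc 4: start y=0.000, vy=4.825 → t=0.965, apex=1.164, x_land=64.835, impact vy=-4.825
  bounce: vy ← 0.66·4.825 = 3.184
Arc 5: start y=0.000, vy=3.184 → t=0.637, apex=0.507, x_land=70.464, impact vy=-3.184
  bounce: vy ← 0.66·3.184 = 2.102
Arc 6: start y=0.000, vy=2.102 → t=0.420, apex=0.221, x_land=74.180, impact vy=-2.102
  bounce: vy ← 0.66·2.102 = 1.387

1 2.692 14.081 23.799
2 2.215 6.134 43.381
3 1.462 2.672 56.305
4 0.965 1.164 64.835
5 0.637 0.507 70.464
6 0.420 0.221 74.180
final: 74.180 1.387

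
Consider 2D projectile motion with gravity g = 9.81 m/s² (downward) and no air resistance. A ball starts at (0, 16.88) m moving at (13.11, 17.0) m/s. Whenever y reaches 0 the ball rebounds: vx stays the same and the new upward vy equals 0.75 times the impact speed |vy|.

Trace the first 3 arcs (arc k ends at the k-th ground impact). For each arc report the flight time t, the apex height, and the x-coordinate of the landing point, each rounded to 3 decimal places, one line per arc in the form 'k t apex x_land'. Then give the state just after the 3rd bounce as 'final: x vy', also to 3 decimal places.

Arc 1: start y=16.880, vy=17.000 → t=4.272, apex=31.610, x_land=56.000, impact vy=-24.904
  bounce: vy ← 0.75·24.904 = 18.678
Arc 2: start y=0.000, vy=18.678 → t=3.808, apex=17.781, x_land=105.921, impact vy=-18.678
  bounce: vy ← 0.75·18.678 = 14.008
Arc 3: start y=0.000, vy=14.008 → t=2.856, apex=10.002, x_land=143.362, impact vy=-14.008
  bounce: vy ← 0.75·14.008 = 10.506

1 4.272 31.610 56.000
2 3.808 17.781 105.921
3 2.856 10.002 143.362
final: 143.362 10.506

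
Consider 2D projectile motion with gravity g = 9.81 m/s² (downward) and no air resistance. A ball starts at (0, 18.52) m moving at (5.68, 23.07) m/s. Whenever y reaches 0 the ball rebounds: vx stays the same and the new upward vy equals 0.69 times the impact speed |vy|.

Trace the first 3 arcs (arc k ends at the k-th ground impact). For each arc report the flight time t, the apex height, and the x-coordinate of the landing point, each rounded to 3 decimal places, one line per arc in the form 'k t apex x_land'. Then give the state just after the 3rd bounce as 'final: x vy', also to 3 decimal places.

1 5.402 45.647 30.685
2 4.210 21.732 54.597
3 2.905 10.347 71.096
final: 71.096 9.831

Arc 1: start y=18.520, vy=23.070 → t=5.402, apex=45.647, x_land=30.685, impact vy=-29.926
  bounce: vy ← 0.69·29.926 = 20.649
Arc 2: start y=0.000, vy=20.649 → t=4.210, apex=21.732, x_land=54.597, impact vy=-20.649
  bounce: vy ← 0.69·20.649 = 14.248
Arc 3: start y=0.000, vy=14.248 → t=2.905, apex=10.347, x_land=71.096, impact vy=-14.248
  bounce: vy ← 0.69·14.248 = 9.831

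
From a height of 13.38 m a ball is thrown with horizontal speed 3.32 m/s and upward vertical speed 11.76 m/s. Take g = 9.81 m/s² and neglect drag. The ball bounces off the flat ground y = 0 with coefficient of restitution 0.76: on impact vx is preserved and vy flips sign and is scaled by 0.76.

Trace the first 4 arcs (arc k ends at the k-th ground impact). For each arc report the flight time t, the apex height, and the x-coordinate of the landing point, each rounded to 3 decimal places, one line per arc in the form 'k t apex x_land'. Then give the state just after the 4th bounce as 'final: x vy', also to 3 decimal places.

Arc 1: start y=13.380, vy=11.760 → t=3.240, apex=20.429, x_land=10.755, impact vy=-20.020
  bounce: vy ← 0.76·20.020 = 15.215
Arc 2: start y=0.000, vy=15.215 → t=3.102, apex=11.800, x_land=21.054, impact vy=-15.215
  bounce: vy ← 0.76·15.215 = 11.564
Arc 3: start y=0.000, vy=11.564 → t=2.358, apex=6.815, x_land=28.881, impact vy=-11.564
  bounce: vy ← 0.76·11.564 = 8.788
Arc 4: start y=0.000, vy=8.788 → t=1.792, apex=3.937, x_land=34.830, impact vy=-8.788
  bounce: vy ← 0.76·8.788 = 6.679

1 3.240 20.429 10.755
2 3.102 11.800 21.054
3 2.358 6.815 28.881
4 1.792 3.937 34.830
final: 34.830 6.679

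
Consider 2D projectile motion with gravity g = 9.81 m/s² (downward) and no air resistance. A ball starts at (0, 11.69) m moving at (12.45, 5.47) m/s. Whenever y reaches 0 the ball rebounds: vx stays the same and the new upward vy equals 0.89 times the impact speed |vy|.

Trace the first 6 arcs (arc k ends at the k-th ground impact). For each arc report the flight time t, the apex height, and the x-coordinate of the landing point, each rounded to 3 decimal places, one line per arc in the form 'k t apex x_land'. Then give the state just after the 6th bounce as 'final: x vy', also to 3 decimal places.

1 2.199 13.215 27.377
2 2.922 10.468 63.753
3 2.600 8.291 96.126
4 2.314 6.568 124.939
5 2.060 5.202 150.582
6 1.833 4.121 173.405
final: 173.405 8.002

Arc 1: start y=11.690, vy=5.470 → t=2.199, apex=13.215, x_land=27.377, impact vy=-16.102
  bounce: vy ← 0.89·16.102 = 14.331
Arc 2: start y=0.000, vy=14.331 → t=2.922, apex=10.468, x_land=63.753, impact vy=-14.331
  bounce: vy ← 0.89·14.331 = 12.754
Arc 3: start y=0.000, vy=12.754 → t=2.600, apex=8.291, x_land=96.126, impact vy=-12.754
  bounce: vy ← 0.89·12.754 = 11.352
Arc 4: start y=0.000, vy=11.352 → t=2.314, apex=6.568, x_land=124.939, impact vy=-11.352
  bounce: vy ← 0.89·11.352 = 10.103
Arc 5: start y=0.000, vy=10.103 → t=2.060, apex=5.202, x_land=150.582, impact vy=-10.103
  bounce: vy ← 0.89·10.103 = 8.992
Arc 6: start y=0.000, vy=8.992 → t=1.833, apex=4.121, x_land=173.405, impact vy=-8.992
  bounce: vy ← 0.89·8.992 = 8.002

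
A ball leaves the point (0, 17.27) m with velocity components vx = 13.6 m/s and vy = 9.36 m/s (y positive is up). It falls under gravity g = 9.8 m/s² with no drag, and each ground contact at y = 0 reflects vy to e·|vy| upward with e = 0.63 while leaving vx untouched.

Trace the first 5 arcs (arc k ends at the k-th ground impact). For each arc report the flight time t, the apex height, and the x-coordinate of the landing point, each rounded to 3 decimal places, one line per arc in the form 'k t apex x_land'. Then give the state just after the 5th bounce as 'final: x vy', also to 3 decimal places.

1 3.061 21.740 41.636
2 2.654 8.629 77.730
3 1.672 3.425 100.470
4 1.053 1.359 114.796
5 0.664 0.539 123.821
final: 123.821 2.049

Arc 1: start y=17.270, vy=9.360 → t=3.061, apex=21.740, x_land=41.636, impact vy=-20.642
  bounce: vy ← 0.63·20.642 = 13.005
Arc 2: start y=0.000, vy=13.005 → t=2.654, apex=8.629, x_land=77.730, impact vy=-13.005
  bounce: vy ← 0.63·13.005 = 8.193
Arc 3: start y=0.000, vy=8.193 → t=1.672, apex=3.425, x_land=100.470, impact vy=-8.193
  bounce: vy ← 0.63·8.193 = 5.162
Arc 4: start y=0.000, vy=5.162 → t=1.053, apex=1.359, x_land=114.796, impact vy=-5.162
  bounce: vy ← 0.63·5.162 = 3.252
Arc 5: start y=0.000, vy=3.252 → t=0.664, apex=0.539, x_land=123.821, impact vy=-3.252
  bounce: vy ← 0.63·3.252 = 2.049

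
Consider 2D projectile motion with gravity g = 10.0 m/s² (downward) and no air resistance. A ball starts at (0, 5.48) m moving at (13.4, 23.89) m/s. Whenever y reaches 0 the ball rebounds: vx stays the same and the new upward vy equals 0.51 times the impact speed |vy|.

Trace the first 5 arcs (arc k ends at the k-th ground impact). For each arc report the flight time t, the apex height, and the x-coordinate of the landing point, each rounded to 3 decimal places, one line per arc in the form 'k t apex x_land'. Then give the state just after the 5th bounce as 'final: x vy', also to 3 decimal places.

Arc 1: start y=5.480, vy=23.890 → t=4.997, apex=34.017, x_land=66.964, impact vy=-26.083
  bounce: vy ← 0.51·26.083 = 13.302
Arc 2: start y=0.000, vy=13.302 → t=2.660, apex=8.848, x_land=102.615, impact vy=-13.302
  bounce: vy ← 0.51·13.302 = 6.784
Arc 3: start y=0.000, vy=6.784 → t=1.357, apex=2.301, x_land=120.796, impact vy=-6.784
  bounce: vy ← 0.51·6.784 = 3.460
Arc 4: start y=0.000, vy=3.460 → t=0.692, apex=0.599, x_land=130.069, impact vy=-3.460
  bounce: vy ← 0.51·3.460 = 1.765
Arc 5: start y=0.000, vy=1.765 → t=0.353, apex=0.156, x_land=134.798, impact vy=-1.765
  bounce: vy ← 0.51·1.765 = 0.900

1 4.997 34.017 66.964
2 2.660 8.848 102.615
3 1.357 2.301 120.796
4 0.692 0.599 130.069
5 0.353 0.156 134.798
final: 134.798 0.900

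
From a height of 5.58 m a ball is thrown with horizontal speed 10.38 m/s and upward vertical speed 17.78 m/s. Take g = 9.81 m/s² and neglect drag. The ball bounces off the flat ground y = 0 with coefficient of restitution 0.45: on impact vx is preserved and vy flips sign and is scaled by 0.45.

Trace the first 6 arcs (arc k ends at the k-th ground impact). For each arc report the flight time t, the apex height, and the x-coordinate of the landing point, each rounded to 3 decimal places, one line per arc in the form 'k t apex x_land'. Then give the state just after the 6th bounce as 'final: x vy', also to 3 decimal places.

Arc 1: start y=5.580, vy=17.780 → t=3.915, apex=21.693, x_land=40.642, impact vy=-20.630
  bounce: vy ← 0.45·20.630 = 9.284
Arc 2: start y=0.000, vy=9.284 → t=1.893, apex=4.393, x_land=60.288, impact vy=-9.284
  bounce: vy ← 0.45·9.284 = 4.178
Arc 3: start y=0.000, vy=4.178 → t=0.852, apex=0.890, x_land=69.129, impact vy=-4.178
  bounce: vy ← 0.45·4.178 = 1.880
Arc 4: start y=0.000, vy=1.880 → t=0.383, apex=0.180, x_land=73.107, impact vy=-1.880
  bounce: vy ← 0.45·1.880 = 0.846
Arc 5: start y=0.000, vy=0.846 → t=0.172, apex=0.036, x_land=74.897, impact vy=-0.846
  bounce: vy ← 0.45·0.846 = 0.381
Arc 6: start y=0.000, vy=0.381 → t=0.078, apex=0.007, x_land=75.703, impact vy=-0.381
  bounce: vy ← 0.45·0.381 = 0.171

1 3.915 21.693 40.642
2 1.893 4.393 60.288
3 0.852 0.890 69.129
4 0.383 0.180 73.107
5 0.172 0.036 74.897
6 0.078 0.007 75.703
final: 75.703 0.171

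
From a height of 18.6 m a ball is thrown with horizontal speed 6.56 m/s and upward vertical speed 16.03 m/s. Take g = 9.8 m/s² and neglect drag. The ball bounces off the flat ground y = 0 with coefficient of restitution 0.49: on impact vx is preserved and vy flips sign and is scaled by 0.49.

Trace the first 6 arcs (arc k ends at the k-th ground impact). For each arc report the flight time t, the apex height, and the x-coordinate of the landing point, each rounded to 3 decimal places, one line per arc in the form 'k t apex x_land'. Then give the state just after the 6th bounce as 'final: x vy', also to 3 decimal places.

Arc 1: start y=18.600, vy=16.030 → t=4.180, apex=31.710, x_land=27.418, impact vy=-24.930
  bounce: vy ← 0.49·24.930 = 12.216
Arc 2: start y=0.000, vy=12.216 → t=2.493, apex=7.614, x_land=43.773, impact vy=-12.216
  bounce: vy ← 0.49·12.216 = 5.986
Arc 3: start y=0.000, vy=5.986 → t=1.222, apex=1.828, x_land=51.786, impact vy=-5.986
  bounce: vy ← 0.49·5.986 = 2.933
Arc 4: start y=0.000, vy=2.933 → t=0.599, apex=0.439, x_land=55.713, impact vy=-2.933
  bounce: vy ← 0.49·2.933 = 1.437
Arc 5: start y=0.000, vy=1.437 → t=0.293, apex=0.105, x_land=57.637, impact vy=-1.437
  bounce: vy ← 0.49·1.437 = 0.704
Arc 6: start y=0.000, vy=0.704 → t=0.144, apex=0.025, x_land=58.580, impact vy=-0.704
  bounce: vy ← 0.49·0.704 = 0.345

1 4.180 31.710 27.418
2 2.493 7.614 43.773
3 1.222 1.828 51.786
4 0.599 0.439 55.713
5 0.293 0.105 57.637
6 0.144 0.025 58.580
final: 58.580 0.345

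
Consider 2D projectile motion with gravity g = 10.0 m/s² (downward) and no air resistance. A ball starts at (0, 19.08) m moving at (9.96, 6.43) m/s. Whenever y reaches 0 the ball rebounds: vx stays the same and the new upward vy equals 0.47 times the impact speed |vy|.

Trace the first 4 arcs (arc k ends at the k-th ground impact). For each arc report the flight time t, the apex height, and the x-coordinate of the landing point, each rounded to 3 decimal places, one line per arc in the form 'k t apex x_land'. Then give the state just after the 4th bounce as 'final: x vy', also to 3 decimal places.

Arc 1: start y=19.080, vy=6.430 → t=2.700, apex=21.147, x_land=26.888, impact vy=-20.566
  bounce: vy ← 0.47·20.566 = 9.666
Arc 2: start y=0.000, vy=9.666 → t=1.933, apex=4.671, x_land=46.142, impact vy=-9.666
  bounce: vy ← 0.47·9.666 = 4.543
Arc 3: start y=0.000, vy=4.543 → t=0.909, apex=1.032, x_land=55.192, impact vy=-4.543
  bounce: vy ← 0.47·4.543 = 2.135
Arc 4: start y=0.000, vy=2.135 → t=0.427, apex=0.228, x_land=59.445, impact vy=-2.135
  bounce: vy ← 0.47·2.135 = 1.004

1 2.700 21.147 26.888
2 1.933 4.671 46.142
3 0.909 1.032 55.192
4 0.427 0.228 59.445
final: 59.445 1.004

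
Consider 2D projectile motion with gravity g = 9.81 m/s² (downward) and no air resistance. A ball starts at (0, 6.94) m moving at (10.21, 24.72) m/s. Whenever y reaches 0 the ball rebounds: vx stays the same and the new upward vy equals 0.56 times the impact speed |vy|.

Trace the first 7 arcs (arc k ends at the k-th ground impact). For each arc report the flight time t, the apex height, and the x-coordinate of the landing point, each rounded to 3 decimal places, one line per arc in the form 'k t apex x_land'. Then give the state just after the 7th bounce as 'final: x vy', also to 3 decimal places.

Arc 1: start y=6.940, vy=24.720 → t=5.306, apex=38.086, x_land=54.178, impact vy=-27.336
  bounce: vy ← 0.56·27.336 = 15.308
Arc 2: start y=0.000, vy=15.308 → t=3.121, apex=11.944, x_land=86.043, impact vy=-15.308
  bounce: vy ← 0.56·15.308 = 8.572
Arc 3: start y=0.000, vy=8.572 → t=1.748, apex=3.746, x_land=103.887, impact vy=-8.572
  bounce: vy ← 0.56·8.572 = 4.801
Arc 4: start y=0.000, vy=4.801 → t=0.979, apex=1.175, x_land=113.879, impact vy=-4.801
  bounce: vy ← 0.56·4.801 = 2.688
Arc 5: start y=0.000, vy=2.688 → t=0.548, apex=0.368, x_land=119.475, impact vy=-2.688
  bounce: vy ← 0.56·2.688 = 1.505
Arc 6: start y=0.000, vy=1.505 → t=0.307, apex=0.116, x_land=122.609, impact vy=-1.505
  bounce: vy ← 0.56·1.505 = 0.843
Arc 7: start y=0.000, vy=0.843 → t=0.172, apex=0.036, x_land=124.364, impact vy=-0.843
  bounce: vy ← 0.56·0.843 = 0.472

1 5.306 38.086 54.178
2 3.121 11.944 86.043
3 1.748 3.746 103.887
4 0.979 1.175 113.879
5 0.548 0.368 119.475
6 0.307 0.116 122.609
7 0.172 0.036 124.364
final: 124.364 0.472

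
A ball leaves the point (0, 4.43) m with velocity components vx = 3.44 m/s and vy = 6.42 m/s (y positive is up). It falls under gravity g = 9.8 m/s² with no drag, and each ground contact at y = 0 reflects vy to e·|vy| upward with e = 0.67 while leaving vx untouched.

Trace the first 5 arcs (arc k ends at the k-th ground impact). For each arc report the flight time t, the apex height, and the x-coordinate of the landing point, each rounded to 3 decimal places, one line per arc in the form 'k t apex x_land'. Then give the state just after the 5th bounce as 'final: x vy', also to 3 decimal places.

1 1.810 6.533 6.226
2 1.547 2.933 11.548
3 1.037 1.316 15.114
4 0.695 0.591 17.503
5 0.465 0.265 19.104
final: 19.104 1.528

Arc 1: start y=4.430, vy=6.420 → t=1.810, apex=6.533, x_land=6.226, impact vy=-11.316
  bounce: vy ← 0.67·11.316 = 7.581
Arc 2: start y=0.000, vy=7.581 → t=1.547, apex=2.933, x_land=11.548, impact vy=-7.581
  bounce: vy ← 0.67·7.581 = 5.080
Arc 3: start y=0.000, vy=5.080 → t=1.037, apex=1.316, x_land=15.114, impact vy=-5.080
  bounce: vy ← 0.67·5.080 = 3.403
Arc 4: start y=0.000, vy=3.403 → t=0.695, apex=0.591, x_land=17.503, impact vy=-3.403
  bounce: vy ← 0.67·3.403 = 2.280
Arc 5: start y=0.000, vy=2.280 → t=0.465, apex=0.265, x_land=19.104, impact vy=-2.280
  bounce: vy ← 0.67·2.280 = 1.528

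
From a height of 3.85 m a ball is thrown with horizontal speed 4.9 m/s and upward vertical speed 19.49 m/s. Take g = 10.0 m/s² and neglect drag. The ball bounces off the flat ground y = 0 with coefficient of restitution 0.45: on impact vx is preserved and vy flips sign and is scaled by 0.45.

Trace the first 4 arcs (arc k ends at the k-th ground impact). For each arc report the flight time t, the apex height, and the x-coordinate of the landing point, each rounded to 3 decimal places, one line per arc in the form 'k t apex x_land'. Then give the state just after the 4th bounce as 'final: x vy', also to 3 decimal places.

Arc 1: start y=3.850, vy=19.490 → t=4.086, apex=22.843, x_land=20.024, impact vy=-21.374
  bounce: vy ← 0.45·21.374 = 9.618
Arc 2: start y=0.000, vy=9.618 → t=1.924, apex=4.626, x_land=29.450, impact vy=-9.618
  bounce: vy ← 0.45·9.618 = 4.328
Arc 3: start y=0.000, vy=4.328 → t=0.866, apex=0.937, x_land=33.691, impact vy=-4.328
  bounce: vy ← 0.45·4.328 = 1.948
Arc 4: start y=0.000, vy=1.948 → t=0.390, apex=0.190, x_land=35.600, impact vy=-1.948
  bounce: vy ← 0.45·1.948 = 0.876

1 4.086 22.843 20.024
2 1.924 4.626 29.450
3 0.866 0.937 33.691
4 0.390 0.190 35.600
final: 35.600 0.876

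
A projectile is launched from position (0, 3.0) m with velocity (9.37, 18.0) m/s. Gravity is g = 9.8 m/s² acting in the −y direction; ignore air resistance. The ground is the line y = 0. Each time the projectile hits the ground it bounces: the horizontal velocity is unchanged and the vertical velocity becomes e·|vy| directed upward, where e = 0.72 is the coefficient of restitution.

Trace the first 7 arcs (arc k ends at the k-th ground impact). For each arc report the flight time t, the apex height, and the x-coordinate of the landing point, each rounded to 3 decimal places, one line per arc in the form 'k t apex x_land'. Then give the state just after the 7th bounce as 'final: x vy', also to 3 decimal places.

Arc 1: start y=3.000, vy=18.000 → t=3.833, apex=19.531, x_land=35.917, impact vy=-19.565
  bounce: vy ← 0.72·19.565 = 14.087
Arc 2: start y=0.000, vy=14.087 → t=2.875, apex=10.125, x_land=62.855, impact vy=-14.087
  bounce: vy ← 0.72·14.087 = 10.143
Arc 3: start y=0.000, vy=10.143 → t=2.070, apex=5.249, x_land=82.250, impact vy=-10.143
  bounce: vy ← 0.72·10.143 = 7.303
Arc 4: start y=0.000, vy=7.303 → t=1.490, apex=2.721, x_land=96.215, impact vy=-7.303
  bounce: vy ← 0.72·7.303 = 5.258
Arc 5: start y=0.000, vy=5.258 → t=1.073, apex=1.411, x_land=106.269, impact vy=-5.258
  bounce: vy ← 0.72·5.258 = 3.786
Arc 6: start y=0.000, vy=3.786 → t=0.773, apex=0.731, x_land=113.508, impact vy=-3.786
  bounce: vy ← 0.72·3.786 = 2.726
Arc 7: start y=0.000, vy=2.726 → t=0.556, apex=0.379, x_land=118.720, impact vy=-2.726
  bounce: vy ← 0.72·2.726 = 1.963

1 3.833 19.531 35.917
2 2.875 10.125 62.855
3 2.070 5.249 82.250
4 1.490 2.721 96.215
5 1.073 1.411 106.269
6 0.773 0.731 113.508
7 0.556 0.379 118.720
final: 118.720 1.963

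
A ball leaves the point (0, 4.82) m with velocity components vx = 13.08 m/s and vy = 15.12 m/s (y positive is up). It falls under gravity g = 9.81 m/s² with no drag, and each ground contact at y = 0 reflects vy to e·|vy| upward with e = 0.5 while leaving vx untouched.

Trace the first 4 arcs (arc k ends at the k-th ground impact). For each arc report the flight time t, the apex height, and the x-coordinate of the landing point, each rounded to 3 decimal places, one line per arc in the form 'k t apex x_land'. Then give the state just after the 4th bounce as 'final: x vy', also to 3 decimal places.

Arc 1: start y=4.820, vy=15.120 → t=3.374, apex=16.472, x_land=44.130, impact vy=-17.977
  bounce: vy ← 0.5·17.977 = 8.989
Arc 2: start y=0.000, vy=8.989 → t=1.833, apex=4.118, x_land=68.099, impact vy=-8.989
  bounce: vy ← 0.5·8.989 = 4.494
Arc 3: start y=0.000, vy=4.494 → t=0.916, apex=1.030, x_land=80.084, impact vy=-4.494
  bounce: vy ← 0.5·4.494 = 2.247
Arc 4: start y=0.000, vy=2.247 → t=0.458, apex=0.257, x_land=86.077, impact vy=-2.247
  bounce: vy ← 0.5·2.247 = 1.124

1 3.374 16.472 44.130
2 1.833 4.118 68.099
3 0.916 1.030 80.084
4 0.458 0.257 86.077
final: 86.077 1.124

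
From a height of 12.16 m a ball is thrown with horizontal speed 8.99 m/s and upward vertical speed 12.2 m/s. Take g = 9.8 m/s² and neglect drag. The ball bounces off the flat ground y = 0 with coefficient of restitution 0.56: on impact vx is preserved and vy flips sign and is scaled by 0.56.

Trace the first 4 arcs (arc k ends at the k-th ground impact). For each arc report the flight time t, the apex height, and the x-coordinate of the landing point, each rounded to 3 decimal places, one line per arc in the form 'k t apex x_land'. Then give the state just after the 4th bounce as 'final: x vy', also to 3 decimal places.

Arc 1: start y=12.160, vy=12.200 → t=3.253, apex=19.754, x_land=29.242, impact vy=-19.677
  bounce: vy ← 0.56·19.677 = 11.019
Arc 2: start y=0.000, vy=11.019 → t=2.249, apex=6.195, x_land=49.459, impact vy=-11.019
  bounce: vy ← 0.56·11.019 = 6.171
Arc 3: start y=0.000, vy=6.171 → t=1.259, apex=1.943, x_land=60.780, impact vy=-6.171
  bounce: vy ← 0.56·6.171 = 3.456
Arc 4: start y=0.000, vy=3.456 → t=0.705, apex=0.609, x_land=67.120, impact vy=-3.456
  bounce: vy ← 0.56·3.456 = 1.935

1 3.253 19.754 29.242
2 2.249 6.195 49.459
3 1.259 1.943 60.780
4 0.705 0.609 67.120
final: 67.120 1.935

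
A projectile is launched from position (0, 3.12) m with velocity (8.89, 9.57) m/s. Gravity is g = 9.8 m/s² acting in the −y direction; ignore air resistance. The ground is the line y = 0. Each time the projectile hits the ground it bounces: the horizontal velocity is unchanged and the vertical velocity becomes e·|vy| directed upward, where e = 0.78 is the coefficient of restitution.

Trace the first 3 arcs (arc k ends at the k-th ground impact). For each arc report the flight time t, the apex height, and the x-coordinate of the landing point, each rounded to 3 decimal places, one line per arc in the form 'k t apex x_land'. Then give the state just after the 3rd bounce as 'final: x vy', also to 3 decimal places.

1 2.238 7.793 19.892
2 1.967 4.741 37.382
3 1.534 2.884 51.023
final: 51.023 5.865

Arc 1: start y=3.120, vy=9.570 → t=2.238, apex=7.793, x_land=19.892, impact vy=-12.359
  bounce: vy ← 0.78·12.359 = 9.640
Arc 2: start y=0.000, vy=9.640 → t=1.967, apex=4.741, x_land=37.382, impact vy=-9.640
  bounce: vy ← 0.78·9.640 = 7.519
Arc 3: start y=0.000, vy=7.519 → t=1.534, apex=2.884, x_land=51.023, impact vy=-7.519
  bounce: vy ← 0.78·7.519 = 5.865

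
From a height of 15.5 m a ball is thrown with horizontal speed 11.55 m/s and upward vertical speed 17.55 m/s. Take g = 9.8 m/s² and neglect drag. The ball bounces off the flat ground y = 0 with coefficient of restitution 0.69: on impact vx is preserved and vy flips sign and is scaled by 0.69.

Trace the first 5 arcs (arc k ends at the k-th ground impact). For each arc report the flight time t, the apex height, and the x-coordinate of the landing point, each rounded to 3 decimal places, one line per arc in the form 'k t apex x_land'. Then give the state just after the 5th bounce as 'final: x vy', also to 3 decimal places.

Arc 1: start y=15.500, vy=17.550 → t=4.315, apex=31.214, x_land=49.835, impact vy=-24.735
  bounce: vy ← 0.69·24.735 = 17.067
Arc 2: start y=0.000, vy=17.067 → t=3.483, apex=14.861, x_land=90.065, impact vy=-17.067
  bounce: vy ← 0.69·17.067 = 11.776
Arc 3: start y=0.000, vy=11.776 → t=2.403, apex=7.075, x_land=117.823, impact vy=-11.776
  bounce: vy ← 0.69·11.776 = 8.126
Arc 4: start y=0.000, vy=8.126 → t=1.658, apex=3.369, x_land=136.976, impact vy=-8.126
  bounce: vy ← 0.69·8.126 = 5.607
Arc 5: start y=0.000, vy=5.607 → t=1.144, apex=1.604, x_land=150.191, impact vy=-5.607
  bounce: vy ← 0.69·5.607 = 3.869

1 4.315 31.214 49.835
2 3.483 14.861 90.065
3 2.403 7.075 117.823
4 1.658 3.369 136.976
5 1.144 1.604 150.191
final: 150.191 3.869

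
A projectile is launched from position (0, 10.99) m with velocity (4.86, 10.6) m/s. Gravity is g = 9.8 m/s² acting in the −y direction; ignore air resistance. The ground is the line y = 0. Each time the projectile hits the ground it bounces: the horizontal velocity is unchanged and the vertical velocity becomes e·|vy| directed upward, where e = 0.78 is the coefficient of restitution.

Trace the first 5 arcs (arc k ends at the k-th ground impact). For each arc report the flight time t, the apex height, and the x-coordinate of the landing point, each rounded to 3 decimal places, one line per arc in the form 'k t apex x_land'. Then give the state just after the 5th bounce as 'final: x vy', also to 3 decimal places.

Arc 1: start y=10.990, vy=10.600 → t=2.929, apex=16.723, x_land=14.235, impact vy=-18.104
  bounce: vy ← 0.78·18.104 = 14.121
Arc 2: start y=0.000, vy=14.121 → t=2.882, apex=10.174, x_land=28.241, impact vy=-14.121
  bounce: vy ← 0.78·14.121 = 11.015
Arc 3: start y=0.000, vy=11.015 → t=2.248, apex=6.190, x_land=39.166, impact vy=-11.015
  bounce: vy ← 0.78·11.015 = 8.591
Arc 4: start y=0.000, vy=8.591 → t=1.753, apex=3.766, x_land=47.687, impact vy=-8.591
  bounce: vy ← 0.78·8.591 = 6.701
Arc 5: start y=0.000, vy=6.701 → t=1.368, apex=2.291, x_land=54.334, impact vy=-6.701
  bounce: vy ← 0.78·6.701 = 5.227

1 2.929 16.723 14.235
2 2.882 10.174 28.241
3 2.248 6.190 39.166
4 1.753 3.766 47.687
5 1.368 2.291 54.334
final: 54.334 5.227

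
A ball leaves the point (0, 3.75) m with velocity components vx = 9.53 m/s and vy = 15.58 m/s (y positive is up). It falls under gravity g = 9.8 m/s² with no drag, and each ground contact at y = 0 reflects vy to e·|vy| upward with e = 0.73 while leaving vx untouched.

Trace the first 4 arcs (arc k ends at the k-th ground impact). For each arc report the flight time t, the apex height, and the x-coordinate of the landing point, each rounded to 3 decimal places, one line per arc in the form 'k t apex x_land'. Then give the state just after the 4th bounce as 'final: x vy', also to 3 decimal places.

Arc 1: start y=3.750, vy=15.580 → t=3.404, apex=16.135, x_land=32.444, impact vy=-17.783
  bounce: vy ← 0.73·17.783 = 12.982
Arc 2: start y=0.000, vy=12.982 → t=2.649, apex=8.598, x_land=57.692, impact vy=-12.982
  bounce: vy ← 0.73·12.982 = 9.477
Arc 3: start y=0.000, vy=9.477 → t=1.934, apex=4.582, x_land=76.123, impact vy=-9.477
  bounce: vy ← 0.73·9.477 = 6.918
Arc 4: start y=0.000, vy=6.918 → t=1.412, apex=2.442, x_land=89.577, impact vy=-6.918
  bounce: vy ← 0.73·6.918 = 5.050

1 3.404 16.135 32.444
2 2.649 8.598 57.692
3 1.934 4.582 76.123
4 1.412 2.442 89.577
final: 89.577 5.050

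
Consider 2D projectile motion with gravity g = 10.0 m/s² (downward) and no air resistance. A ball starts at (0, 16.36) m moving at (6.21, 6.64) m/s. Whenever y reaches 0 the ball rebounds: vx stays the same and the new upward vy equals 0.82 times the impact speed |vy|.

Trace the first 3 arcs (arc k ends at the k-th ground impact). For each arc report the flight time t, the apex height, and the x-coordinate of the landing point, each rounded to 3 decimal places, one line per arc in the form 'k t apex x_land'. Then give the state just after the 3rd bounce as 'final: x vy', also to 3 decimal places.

Arc 1: start y=16.360, vy=6.640 → t=2.591, apex=18.564, x_land=16.089, impact vy=-19.269
  bounce: vy ← 0.82·19.269 = 15.800
Arc 2: start y=0.000, vy=15.800 → t=3.160, apex=12.483, x_land=35.714, impact vy=-15.800
  bounce: vy ← 0.82·15.800 = 12.956
Arc 3: start y=0.000, vy=12.956 → t=2.591, apex=8.393, x_land=51.805, impact vy=-12.956
  bounce: vy ← 0.82·12.956 = 10.624

1 2.591 18.564 16.089
2 3.160 12.483 35.714
3 2.591 8.393 51.805
final: 51.805 10.624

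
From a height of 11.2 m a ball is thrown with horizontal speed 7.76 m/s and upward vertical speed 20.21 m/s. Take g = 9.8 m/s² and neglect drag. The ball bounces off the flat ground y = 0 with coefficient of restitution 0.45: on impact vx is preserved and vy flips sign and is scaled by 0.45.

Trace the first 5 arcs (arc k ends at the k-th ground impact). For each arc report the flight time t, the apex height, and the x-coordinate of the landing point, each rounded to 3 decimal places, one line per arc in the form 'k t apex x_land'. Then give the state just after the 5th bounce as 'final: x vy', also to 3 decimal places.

1 4.619 32.039 35.846
2 2.301 6.488 53.704
3 1.036 1.314 61.741
4 0.466 0.266 65.357
5 0.210 0.054 66.984
final: 66.984 0.462

Arc 1: start y=11.200, vy=20.210 → t=4.619, apex=32.039, x_land=35.846, impact vy=-25.059
  bounce: vy ← 0.45·25.059 = 11.277
Arc 2: start y=0.000, vy=11.277 → t=2.301, apex=6.488, x_land=53.704, impact vy=-11.277
  bounce: vy ← 0.45·11.277 = 5.074
Arc 3: start y=0.000, vy=5.074 → t=1.036, apex=1.314, x_land=61.741, impact vy=-5.074
  bounce: vy ← 0.45·5.074 = 2.284
Arc 4: start y=0.000, vy=2.284 → t=0.466, apex=0.266, x_land=65.357, impact vy=-2.284
  bounce: vy ← 0.45·2.284 = 1.028
Arc 5: start y=0.000, vy=1.028 → t=0.210, apex=0.054, x_land=66.984, impact vy=-1.028
  bounce: vy ← 0.45·1.028 = 0.462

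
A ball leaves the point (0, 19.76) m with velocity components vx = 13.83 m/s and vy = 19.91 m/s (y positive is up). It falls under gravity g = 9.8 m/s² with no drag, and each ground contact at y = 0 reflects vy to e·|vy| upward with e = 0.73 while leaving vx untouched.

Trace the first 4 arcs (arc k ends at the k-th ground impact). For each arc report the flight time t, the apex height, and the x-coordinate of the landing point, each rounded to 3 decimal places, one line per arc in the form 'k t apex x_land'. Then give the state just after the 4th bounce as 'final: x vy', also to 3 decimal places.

1 4.888 39.985 67.604
2 4.171 21.308 125.284
3 3.045 11.355 167.391
4 2.223 6.051 198.128
final: 198.128 7.950

Arc 1: start y=19.760, vy=19.910 → t=4.888, apex=39.985, x_land=67.604, impact vy=-27.995
  bounce: vy ← 0.73·27.995 = 20.436
Arc 2: start y=0.000, vy=20.436 → t=4.171, apex=21.308, x_land=125.284, impact vy=-20.436
  bounce: vy ← 0.73·20.436 = 14.918
Arc 3: start y=0.000, vy=14.918 → t=3.045, apex=11.355, x_land=167.391, impact vy=-14.918
  bounce: vy ← 0.73·14.918 = 10.890
Arc 4: start y=0.000, vy=10.890 → t=2.223, apex=6.051, x_land=198.128, impact vy=-10.890
  bounce: vy ← 0.73·10.890 = 7.950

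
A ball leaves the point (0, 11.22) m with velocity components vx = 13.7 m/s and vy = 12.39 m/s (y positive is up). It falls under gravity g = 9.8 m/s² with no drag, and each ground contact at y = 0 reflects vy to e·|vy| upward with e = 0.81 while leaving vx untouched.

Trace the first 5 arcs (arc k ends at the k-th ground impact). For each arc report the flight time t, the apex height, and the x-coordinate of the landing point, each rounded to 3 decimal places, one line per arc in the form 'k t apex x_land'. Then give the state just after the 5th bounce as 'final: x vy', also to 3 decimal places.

Arc 1: start y=11.220, vy=12.390 → t=3.236, apex=19.052, x_land=44.335, impact vy=-19.324
  bounce: vy ← 0.81·19.324 = 15.653
Arc 2: start y=0.000, vy=15.653 → t=3.194, apex=12.500, x_land=88.098, impact vy=-15.653
  bounce: vy ← 0.81·15.653 = 12.679
Arc 3: start y=0.000, vy=12.679 → t=2.587, apex=8.201, x_land=123.547, impact vy=-12.679
  bounce: vy ← 0.81·12.679 = 10.270
Arc 4: start y=0.000, vy=10.270 → t=2.096, apex=5.381, x_land=152.260, impact vy=-10.270
  bounce: vy ← 0.81·10.270 = 8.318
Arc 5: start y=0.000, vy=8.318 → t=1.698, apex=3.530, x_land=175.518, impact vy=-8.318
  bounce: vy ← 0.81·8.318 = 6.738

1 3.236 19.052 44.335
2 3.194 12.500 88.098
3 2.587 8.201 123.547
4 2.096 5.381 152.260
5 1.698 3.530 175.518
final: 175.518 6.738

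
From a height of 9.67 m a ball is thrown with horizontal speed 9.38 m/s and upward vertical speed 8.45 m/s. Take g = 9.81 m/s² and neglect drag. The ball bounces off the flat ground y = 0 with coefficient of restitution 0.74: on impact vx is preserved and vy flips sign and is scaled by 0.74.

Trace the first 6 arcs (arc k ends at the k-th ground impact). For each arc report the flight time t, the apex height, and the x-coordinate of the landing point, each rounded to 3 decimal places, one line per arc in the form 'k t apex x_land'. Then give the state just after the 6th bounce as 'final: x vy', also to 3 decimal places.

1 2.509 13.309 23.531
2 2.438 7.288 46.398
3 1.804 3.991 63.321
4 1.335 2.185 75.843
5 0.988 1.197 85.109
6 0.731 0.655 91.967
final: 91.967 2.653

Arc 1: start y=9.670, vy=8.450 → t=2.509, apex=13.309, x_land=23.531, impact vy=-16.159
  bounce: vy ← 0.74·16.159 = 11.958
Arc 2: start y=0.000, vy=11.958 → t=2.438, apex=7.288, x_land=46.398, impact vy=-11.958
  bounce: vy ← 0.74·11.958 = 8.849
Arc 3: start y=0.000, vy=8.849 → t=1.804, apex=3.991, x_land=63.321, impact vy=-8.849
  bounce: vy ← 0.74·8.849 = 6.548
Arc 4: start y=0.000, vy=6.548 → t=1.335, apex=2.185, x_land=75.843, impact vy=-6.548
  bounce: vy ← 0.74·6.548 = 4.846
Arc 5: start y=0.000, vy=4.846 → t=0.988, apex=1.197, x_land=85.109, impact vy=-4.846
  bounce: vy ← 0.74·4.846 = 3.586
Arc 6: start y=0.000, vy=3.586 → t=0.731, apex=0.655, x_land=91.967, impact vy=-3.586
  bounce: vy ← 0.74·3.586 = 2.653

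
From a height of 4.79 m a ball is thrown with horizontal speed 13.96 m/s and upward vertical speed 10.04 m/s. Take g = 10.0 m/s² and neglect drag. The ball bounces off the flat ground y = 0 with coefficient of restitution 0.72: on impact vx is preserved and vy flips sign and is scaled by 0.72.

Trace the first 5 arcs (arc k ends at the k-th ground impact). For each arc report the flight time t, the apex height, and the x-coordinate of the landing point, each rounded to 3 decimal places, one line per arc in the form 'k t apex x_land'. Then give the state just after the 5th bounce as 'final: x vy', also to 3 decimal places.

Arc 1: start y=4.790, vy=10.040 → t=2.406, apex=9.830, x_land=33.590, impact vy=-14.021
  bounce: vy ← 0.72·14.021 = 10.095
Arc 2: start y=0.000, vy=10.095 → t=2.019, apex=5.096, x_land=61.776, impact vy=-10.095
  bounce: vy ← 0.72·10.095 = 7.269
Arc 3: start y=0.000, vy=7.269 → t=1.454, apex=2.642, x_land=82.071, impact vy=-7.269
  bounce: vy ← 0.72·7.269 = 5.233
Arc 4: start y=0.000, vy=5.233 → t=1.047, apex=1.369, x_land=96.683, impact vy=-5.233
  bounce: vy ← 0.72·5.233 = 3.768
Arc 5: start y=0.000, vy=3.768 → t=0.754, apex=0.710, x_land=107.203, impact vy=-3.768
  bounce: vy ← 0.72·3.768 = 2.713

1 2.406 9.830 33.590
2 2.019 5.096 61.776
3 1.454 2.642 82.071
4 1.047 1.369 96.683
5 0.754 0.710 107.203
final: 107.203 2.713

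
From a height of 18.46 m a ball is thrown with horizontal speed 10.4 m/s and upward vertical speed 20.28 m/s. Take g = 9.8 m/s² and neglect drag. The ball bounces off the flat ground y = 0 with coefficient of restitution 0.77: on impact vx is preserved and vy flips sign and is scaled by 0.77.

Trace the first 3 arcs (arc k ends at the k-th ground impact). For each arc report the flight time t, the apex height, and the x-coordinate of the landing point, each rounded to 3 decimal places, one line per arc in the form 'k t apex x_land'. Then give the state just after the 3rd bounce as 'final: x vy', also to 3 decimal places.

1 4.907 39.444 51.029
2 4.369 23.386 96.469
3 3.364 13.866 131.458
final: 131.458 12.694

Arc 1: start y=18.460, vy=20.280 → t=4.907, apex=39.444, x_land=51.029, impact vy=-27.805
  bounce: vy ← 0.77·27.805 = 21.410
Arc 2: start y=0.000, vy=21.410 → t=4.369, apex=23.386, x_land=96.469, impact vy=-21.410
  bounce: vy ← 0.77·21.410 = 16.485
Arc 3: start y=0.000, vy=16.485 → t=3.364, apex=13.866, x_land=131.458, impact vy=-16.485
  bounce: vy ← 0.77·16.485 = 12.694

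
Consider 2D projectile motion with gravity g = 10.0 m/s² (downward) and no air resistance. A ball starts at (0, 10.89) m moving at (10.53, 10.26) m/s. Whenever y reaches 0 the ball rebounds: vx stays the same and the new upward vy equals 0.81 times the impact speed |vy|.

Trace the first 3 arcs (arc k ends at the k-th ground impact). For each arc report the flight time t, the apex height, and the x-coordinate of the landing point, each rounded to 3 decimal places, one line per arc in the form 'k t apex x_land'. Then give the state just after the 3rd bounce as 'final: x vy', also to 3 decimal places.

Arc 1: start y=10.890, vy=10.260 → t=2.823, apex=16.153, x_land=29.730, impact vy=-17.974
  bounce: vy ← 0.81·17.974 = 14.559
Arc 2: start y=0.000, vy=14.559 → t=2.912, apex=10.598, x_land=60.392, impact vy=-14.559
  bounce: vy ← 0.81·14.559 = 11.793
Arc 3: start y=0.000, vy=11.793 → t=2.359, apex=6.954, x_land=85.227, impact vy=-11.793
  bounce: vy ← 0.81·11.793 = 9.552

1 2.823 16.153 29.730
2 2.912 10.598 60.392
3 2.359 6.954 85.227
final: 85.227 9.552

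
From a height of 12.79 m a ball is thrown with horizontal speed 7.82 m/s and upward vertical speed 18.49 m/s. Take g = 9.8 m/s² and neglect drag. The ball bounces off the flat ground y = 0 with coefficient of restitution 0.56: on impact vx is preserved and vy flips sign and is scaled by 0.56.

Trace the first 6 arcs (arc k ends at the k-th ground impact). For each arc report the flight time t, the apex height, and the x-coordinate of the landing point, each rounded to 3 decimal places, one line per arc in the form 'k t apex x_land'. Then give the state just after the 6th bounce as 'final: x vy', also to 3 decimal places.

Arc 1: start y=12.790, vy=18.490 → t=4.371, apex=30.233, x_land=34.179, impact vy=-24.343
  bounce: vy ← 0.56·24.343 = 13.632
Arc 2: start y=0.000, vy=13.632 → t=2.782, apex=9.481, x_land=55.934, impact vy=-13.632
  bounce: vy ← 0.56·13.632 = 7.634
Arc 3: start y=0.000, vy=7.634 → t=1.558, apex=2.973, x_land=68.117, impact vy=-7.634
  bounce: vy ← 0.56·7.634 = 4.275
Arc 4: start y=0.000, vy=4.275 → t=0.872, apex=0.932, x_land=74.940, impact vy=-4.275
  bounce: vy ← 0.56·4.275 = 2.394
Arc 5: start y=0.000, vy=2.394 → t=0.489, apex=0.292, x_land=78.760, impact vy=-2.394
  bounce: vy ← 0.56·2.394 = 1.341
Arc 6: start y=0.000, vy=1.341 → t=0.274, apex=0.092, x_land=80.900, impact vy=-1.341
  bounce: vy ← 0.56·1.341 = 0.751

1 4.371 30.233 34.179
2 2.782 9.481 55.934
3 1.558 2.973 68.117
4 0.872 0.932 74.940
5 0.489 0.292 78.760
6 0.274 0.092 80.900
final: 80.900 0.751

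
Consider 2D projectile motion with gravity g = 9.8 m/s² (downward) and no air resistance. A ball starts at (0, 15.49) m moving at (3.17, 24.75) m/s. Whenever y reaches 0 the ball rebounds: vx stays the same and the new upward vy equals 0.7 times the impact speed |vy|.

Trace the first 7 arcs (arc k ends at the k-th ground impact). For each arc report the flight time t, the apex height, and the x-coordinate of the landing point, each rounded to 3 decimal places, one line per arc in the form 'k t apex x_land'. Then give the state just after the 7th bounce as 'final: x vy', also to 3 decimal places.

Arc 1: start y=15.490, vy=24.750 → t=5.614, apex=46.743, x_land=17.797, impact vy=-30.268
  bounce: vy ← 0.7·30.268 = 21.188
Arc 2: start y=0.000, vy=21.188 → t=4.324, apex=22.904, x_land=31.504, impact vy=-21.188
  bounce: vy ← 0.7·21.188 = 14.831
Arc 3: start y=0.000, vy=14.831 → t=3.027, apex=11.223, x_land=41.099, impact vy=-14.831
  bounce: vy ← 0.7·14.831 = 10.382
Arc 4: start y=0.000, vy=10.382 → t=2.119, apex=5.499, x_land=47.815, impact vy=-10.382
  bounce: vy ← 0.7·10.382 = 7.267
Arc 5: start y=0.000, vy=7.267 → t=1.483, apex=2.695, x_land=52.517, impact vy=-7.267
  bounce: vy ← 0.7·7.267 = 5.087
Arc 6: start y=0.000, vy=5.087 → t=1.038, apex=1.320, x_land=55.808, impact vy=-5.087
  bounce: vy ← 0.7·5.087 = 3.561
Arc 7: start y=0.000, vy=3.561 → t=0.727, apex=0.647, x_land=58.112, impact vy=-3.561
  bounce: vy ← 0.7·3.561 = 2.493

1 5.614 46.743 17.797
2 4.324 22.904 31.504
3 3.027 11.223 41.099
4 2.119 5.499 47.815
5 1.483 2.695 52.517
6 1.038 1.320 55.808
7 0.727 0.647 58.112
final: 58.112 2.493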